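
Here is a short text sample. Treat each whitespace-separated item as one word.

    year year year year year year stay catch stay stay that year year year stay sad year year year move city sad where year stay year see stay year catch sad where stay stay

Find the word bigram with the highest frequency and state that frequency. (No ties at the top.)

Bigram frequencies (highest first):
  year year: 9
  year stay: 3
  stay stay: 2
  sad where: 2
  stay year: 2
  stay catch: 1
  … (14 more, each ≤ 1)

"year year", 9 times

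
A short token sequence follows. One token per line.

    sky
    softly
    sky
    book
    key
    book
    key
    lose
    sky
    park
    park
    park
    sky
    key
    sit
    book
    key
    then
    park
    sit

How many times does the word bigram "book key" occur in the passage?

Scanning the 19 overlapping bigram windows for "book key":
  position 4–5: book key
  position 6–7: book key
  position 16–17: book key

3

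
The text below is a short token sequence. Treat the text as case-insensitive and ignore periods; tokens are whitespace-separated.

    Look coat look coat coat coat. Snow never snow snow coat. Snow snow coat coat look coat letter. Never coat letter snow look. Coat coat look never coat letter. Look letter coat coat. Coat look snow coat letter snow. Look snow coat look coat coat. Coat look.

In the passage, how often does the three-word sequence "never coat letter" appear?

Scanning the 45 overlapping trigram windows for "never coat letter":
  position 19–21: never coat letter
  position 27–29: never coat letter

2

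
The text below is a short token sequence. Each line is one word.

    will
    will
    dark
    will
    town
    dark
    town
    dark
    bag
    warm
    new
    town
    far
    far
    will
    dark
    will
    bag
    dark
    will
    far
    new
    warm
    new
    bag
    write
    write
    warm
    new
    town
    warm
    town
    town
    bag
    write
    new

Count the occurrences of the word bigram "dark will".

3

Scanning the 35 overlapping bigram windows for "dark will":
  position 3–4: dark will
  position 16–17: dark will
  position 19–20: dark will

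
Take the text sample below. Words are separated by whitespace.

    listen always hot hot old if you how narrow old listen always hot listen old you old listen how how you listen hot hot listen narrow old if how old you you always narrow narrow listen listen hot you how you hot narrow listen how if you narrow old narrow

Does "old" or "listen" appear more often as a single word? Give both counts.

"listen" (9 vs 7)

"old": 7 occurrences
"listen": 9 occurrences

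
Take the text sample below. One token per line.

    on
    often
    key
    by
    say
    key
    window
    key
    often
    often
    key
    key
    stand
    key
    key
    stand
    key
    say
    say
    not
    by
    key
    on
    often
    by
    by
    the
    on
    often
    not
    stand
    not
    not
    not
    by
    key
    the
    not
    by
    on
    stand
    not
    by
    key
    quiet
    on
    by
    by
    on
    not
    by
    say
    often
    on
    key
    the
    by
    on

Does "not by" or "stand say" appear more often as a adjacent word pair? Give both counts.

"not by" (5 vs 0)

"not by": 5 occurrences
"stand say": 0 occurrences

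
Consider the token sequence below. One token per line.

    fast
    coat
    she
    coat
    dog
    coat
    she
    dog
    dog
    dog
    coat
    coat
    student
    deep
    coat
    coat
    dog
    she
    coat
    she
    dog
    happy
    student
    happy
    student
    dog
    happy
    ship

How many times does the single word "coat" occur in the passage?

Scanning the 28 tokens for "coat":
  position 2: coat
  position 4: coat
  position 6: coat
  position 11: coat
  position 12: coat
  position 15: coat
  position 16: coat
  position 19: coat

8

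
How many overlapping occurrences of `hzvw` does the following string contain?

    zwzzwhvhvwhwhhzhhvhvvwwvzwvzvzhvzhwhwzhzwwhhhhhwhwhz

Sliding a length-4 window over the 52 characters (49 positions):
  (no match at any position)

0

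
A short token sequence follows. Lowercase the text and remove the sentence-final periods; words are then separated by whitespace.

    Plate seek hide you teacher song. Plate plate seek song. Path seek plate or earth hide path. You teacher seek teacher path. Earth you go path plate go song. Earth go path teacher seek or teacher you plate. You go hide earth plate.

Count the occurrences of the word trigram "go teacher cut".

Scanning the 41 overlapping trigram windows for "go teacher cut":
  (none found)

0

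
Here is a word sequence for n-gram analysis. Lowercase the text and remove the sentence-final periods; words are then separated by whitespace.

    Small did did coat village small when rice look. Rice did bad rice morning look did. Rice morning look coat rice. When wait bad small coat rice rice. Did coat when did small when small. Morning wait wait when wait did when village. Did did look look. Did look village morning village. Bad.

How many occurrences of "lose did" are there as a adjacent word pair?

0

Scanning the 52 overlapping bigram windows for "lose did":
  (none found)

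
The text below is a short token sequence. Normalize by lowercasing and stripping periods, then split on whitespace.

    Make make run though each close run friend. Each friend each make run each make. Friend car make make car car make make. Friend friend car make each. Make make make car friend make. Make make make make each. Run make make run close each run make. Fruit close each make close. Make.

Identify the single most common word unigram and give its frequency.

"make", 22 times

Unigram frequencies (highest first):
  make: 22
  each: 8
  run: 6
  friend: 6
  car: 5
  close: 4
  … (2 more, each ≤ 1)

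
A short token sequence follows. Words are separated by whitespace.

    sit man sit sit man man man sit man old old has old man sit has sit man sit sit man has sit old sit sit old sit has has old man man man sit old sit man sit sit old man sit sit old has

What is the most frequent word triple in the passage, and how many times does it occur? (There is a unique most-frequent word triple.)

Trigram frequencies (highest first):
  man sit sit: 4
  sit man sit: 3
  sit old sit: 3
  sit sit old: 3
  sit sit man: 2
  man man man: 2
  … (24 more, each ≤ 2)

"man sit sit", 4 times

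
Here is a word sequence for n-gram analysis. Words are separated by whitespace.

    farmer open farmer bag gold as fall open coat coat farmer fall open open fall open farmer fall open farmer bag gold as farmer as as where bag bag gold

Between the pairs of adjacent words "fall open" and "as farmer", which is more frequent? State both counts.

"fall open": 4 occurrences
"as farmer": 1 occurrence

"fall open" (4 vs 1)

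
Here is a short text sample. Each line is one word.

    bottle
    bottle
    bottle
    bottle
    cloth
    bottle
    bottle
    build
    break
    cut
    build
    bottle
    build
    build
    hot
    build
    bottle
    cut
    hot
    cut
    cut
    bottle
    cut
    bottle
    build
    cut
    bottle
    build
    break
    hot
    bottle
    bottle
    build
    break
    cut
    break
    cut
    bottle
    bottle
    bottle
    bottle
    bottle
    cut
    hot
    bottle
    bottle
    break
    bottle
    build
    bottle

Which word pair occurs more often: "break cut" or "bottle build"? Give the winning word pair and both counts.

"break cut": 3 occurrences
"bottle build": 6 occurrences

"bottle build" (6 vs 3)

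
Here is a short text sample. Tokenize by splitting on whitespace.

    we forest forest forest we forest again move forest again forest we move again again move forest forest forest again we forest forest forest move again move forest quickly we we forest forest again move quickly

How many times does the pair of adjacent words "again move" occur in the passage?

4

Scanning the 35 overlapping bigram windows for "again move":
  position 7–8: again move
  position 15–16: again move
  position 26–27: again move
  position 34–35: again move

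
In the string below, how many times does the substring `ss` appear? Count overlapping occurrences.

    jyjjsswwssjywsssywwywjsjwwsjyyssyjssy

Sliding a length-2 window over the 37 characters (36 positions):
  position 5–6: ss
  position 9–10: ss
  position 14–15: ss
  position 15–16: ss
  position 31–32: ss
  position 35–36: ss

6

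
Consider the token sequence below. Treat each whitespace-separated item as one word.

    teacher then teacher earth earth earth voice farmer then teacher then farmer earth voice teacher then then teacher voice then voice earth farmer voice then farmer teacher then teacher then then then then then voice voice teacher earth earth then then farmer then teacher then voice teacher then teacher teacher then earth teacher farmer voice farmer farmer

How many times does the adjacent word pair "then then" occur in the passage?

6

Scanning the 56 overlapping bigram windows for "then then":
  position 16–17: then then
  position 30–31: then then
  position 31–32: then then
  position 32–33: then then
  position 33–34: then then
  position 40–41: then then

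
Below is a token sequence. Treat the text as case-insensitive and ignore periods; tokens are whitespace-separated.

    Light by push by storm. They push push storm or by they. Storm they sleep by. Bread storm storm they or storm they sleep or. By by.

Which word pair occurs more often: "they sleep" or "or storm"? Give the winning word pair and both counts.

"they sleep" (2 vs 1)

"they sleep": 2 occurrences
"or storm": 1 occurrence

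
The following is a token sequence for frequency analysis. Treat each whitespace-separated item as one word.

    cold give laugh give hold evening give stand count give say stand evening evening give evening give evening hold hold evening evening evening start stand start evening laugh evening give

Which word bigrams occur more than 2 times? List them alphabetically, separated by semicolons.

Bigram counts meeting the condition (more than 2 times):
  evening evening: 3
  evening give: 4

evening evening; evening give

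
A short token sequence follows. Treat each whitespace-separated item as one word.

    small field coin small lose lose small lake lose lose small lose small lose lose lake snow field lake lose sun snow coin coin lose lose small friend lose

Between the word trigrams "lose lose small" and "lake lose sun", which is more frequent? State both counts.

"lose lose small": 3 occurrences
"lake lose sun": 1 occurrence

"lose lose small" (3 vs 1)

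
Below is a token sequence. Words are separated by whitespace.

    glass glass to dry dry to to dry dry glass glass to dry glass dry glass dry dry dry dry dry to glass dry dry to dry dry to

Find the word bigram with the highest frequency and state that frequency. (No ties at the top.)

"dry dry", 8 times

Bigram frequencies (highest first):
  dry dry: 8
  to dry: 4
  dry to: 4
  dry glass: 3
  glass dry: 3
  glass glass: 2
  … (3 more, each ≤ 2)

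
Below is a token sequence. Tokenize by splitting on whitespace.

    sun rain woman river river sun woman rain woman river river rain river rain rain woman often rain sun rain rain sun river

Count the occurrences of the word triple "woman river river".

Scanning the 21 overlapping trigram windows for "woman river river":
  position 3–5: woman river river
  position 9–11: woman river river

2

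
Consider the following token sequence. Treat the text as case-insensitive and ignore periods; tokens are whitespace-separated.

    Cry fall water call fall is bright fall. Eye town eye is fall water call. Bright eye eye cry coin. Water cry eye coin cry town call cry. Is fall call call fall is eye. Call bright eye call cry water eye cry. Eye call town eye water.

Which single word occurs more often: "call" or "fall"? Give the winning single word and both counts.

"call": 8 occurrences
"fall": 6 occurrences

"call" (8 vs 6)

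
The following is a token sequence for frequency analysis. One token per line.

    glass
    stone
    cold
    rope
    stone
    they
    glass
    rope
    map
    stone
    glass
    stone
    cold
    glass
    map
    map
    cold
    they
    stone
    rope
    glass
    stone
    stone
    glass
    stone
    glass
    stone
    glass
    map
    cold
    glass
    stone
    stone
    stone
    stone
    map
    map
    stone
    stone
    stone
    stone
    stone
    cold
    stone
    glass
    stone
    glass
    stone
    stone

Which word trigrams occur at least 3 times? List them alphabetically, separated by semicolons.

glass stone glass; glass stone stone; stone glass stone; stone stone stone

Trigram counts meeting the condition (at least 3 times):
  glass stone glass: 3
  glass stone stone: 3
  stone glass stone: 5
  stone stone stone: 5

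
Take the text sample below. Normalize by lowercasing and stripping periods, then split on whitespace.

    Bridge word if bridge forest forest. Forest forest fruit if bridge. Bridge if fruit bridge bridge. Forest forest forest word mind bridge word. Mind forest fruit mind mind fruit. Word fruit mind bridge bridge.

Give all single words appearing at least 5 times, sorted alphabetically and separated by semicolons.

bridge; forest; fruit; mind

Unigram counts meeting the condition (at least 5 times):
  bridge: 9
  forest: 8
  fruit: 5
  mind: 5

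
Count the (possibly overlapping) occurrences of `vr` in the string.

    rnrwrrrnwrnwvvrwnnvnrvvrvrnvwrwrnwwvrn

Sliding a length-2 window over the 38 characters (37 positions):
  position 14–15: vr
  position 23–24: vr
  position 25–26: vr
  position 36–37: vr

4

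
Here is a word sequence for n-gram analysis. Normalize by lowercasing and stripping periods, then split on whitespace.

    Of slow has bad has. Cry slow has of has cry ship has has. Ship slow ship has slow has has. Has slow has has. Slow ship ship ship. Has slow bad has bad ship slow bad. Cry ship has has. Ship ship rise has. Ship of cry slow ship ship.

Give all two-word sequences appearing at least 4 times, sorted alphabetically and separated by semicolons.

Bigram counts meeting the condition (at least 4 times):
  has has: 5
  has slow: 4
  ship has: 4
  ship ship: 4
  slow has: 4

has has; has slow; ship has; ship ship; slow has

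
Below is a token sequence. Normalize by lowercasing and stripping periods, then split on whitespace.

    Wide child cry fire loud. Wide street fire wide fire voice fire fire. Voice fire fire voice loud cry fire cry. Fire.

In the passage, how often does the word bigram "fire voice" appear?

3

Scanning the 21 overlapping bigram windows for "fire voice":
  position 10–11: fire voice
  position 13–14: fire voice
  position 16–17: fire voice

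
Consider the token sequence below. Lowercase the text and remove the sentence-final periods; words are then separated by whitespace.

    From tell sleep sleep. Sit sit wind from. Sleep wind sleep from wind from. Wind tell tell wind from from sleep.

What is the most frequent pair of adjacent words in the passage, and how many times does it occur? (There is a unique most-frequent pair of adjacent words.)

"wind from", 3 times

Bigram frequencies (highest first):
  wind from: 3
  from sleep: 2
  from wind: 2
  from tell: 1
  tell sleep: 1
  sleep sleep: 1
  … (10 more, each ≤ 1)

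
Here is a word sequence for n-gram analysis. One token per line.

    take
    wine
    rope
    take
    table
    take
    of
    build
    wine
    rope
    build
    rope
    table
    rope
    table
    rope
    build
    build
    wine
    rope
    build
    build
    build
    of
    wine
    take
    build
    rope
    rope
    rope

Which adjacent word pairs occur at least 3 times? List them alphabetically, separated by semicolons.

Bigram counts meeting the condition (at least 3 times):
  build build: 3
  rope build: 3
  wine rope: 3

build build; rope build; wine rope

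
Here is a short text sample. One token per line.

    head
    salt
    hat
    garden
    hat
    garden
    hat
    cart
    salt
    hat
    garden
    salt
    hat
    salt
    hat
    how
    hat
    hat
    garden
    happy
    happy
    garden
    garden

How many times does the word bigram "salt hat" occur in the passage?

Scanning the 22 overlapping bigram windows for "salt hat":
  position 2–3: salt hat
  position 9–10: salt hat
  position 12–13: salt hat
  position 14–15: salt hat

4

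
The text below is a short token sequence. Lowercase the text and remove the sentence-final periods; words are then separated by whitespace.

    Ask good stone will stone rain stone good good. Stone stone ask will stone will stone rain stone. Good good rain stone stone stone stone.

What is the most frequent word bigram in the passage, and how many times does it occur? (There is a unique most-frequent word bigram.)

"stone stone", 4 times

Bigram frequencies (highest first):
  stone stone: 4
  will stone: 3
  rain stone: 3
  good stone: 2
  stone will: 2
  stone rain: 2
  … (6 more, each ≤ 2)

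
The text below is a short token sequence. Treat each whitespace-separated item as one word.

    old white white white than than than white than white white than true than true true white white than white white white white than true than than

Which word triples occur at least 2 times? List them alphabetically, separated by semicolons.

than true than; than white white; white than true; white than white; white white than; white white white

Trigram counts meeting the condition (at least 2 times):
  than true than: 2
  than white white: 2
  white than true: 2
  white than white: 2
  white white than: 4
  white white white: 3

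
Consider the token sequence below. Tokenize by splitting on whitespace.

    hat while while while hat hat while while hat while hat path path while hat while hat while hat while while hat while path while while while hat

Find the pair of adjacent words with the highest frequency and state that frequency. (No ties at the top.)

"while hat", 8 times

Bigram frequencies (highest first):
  while hat: 8
  hat while: 7
  while while: 6
  path while: 2
  hat hat: 1
  hat path: 1
  … (2 more, each ≤ 1)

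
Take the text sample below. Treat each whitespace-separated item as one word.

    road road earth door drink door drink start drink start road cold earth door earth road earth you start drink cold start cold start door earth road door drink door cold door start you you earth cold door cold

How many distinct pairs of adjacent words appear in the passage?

39 tokens → 38 bigram windows in total.
Repeated bigrams (each contributes count−1 duplicates):
  door drink: 3
  cold door: 2
  cold start: 2
  door cold: 2
  door earth: 2
  drink door: 2
  drink start: 2
  earth door: 2
  … (3 more repeated)
12 duplicate windows → 38 − 12 = 26 distinct.

26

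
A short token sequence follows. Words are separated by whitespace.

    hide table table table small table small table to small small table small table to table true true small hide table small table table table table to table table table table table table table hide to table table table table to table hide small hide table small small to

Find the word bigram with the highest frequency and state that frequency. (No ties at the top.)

Bigram frequencies (highest first):
  table table: 14
  table small: 5
  small table: 5
  table to: 4
  to table: 4
  hide table: 3
  … (10 more, each ≤ 2)

"table table", 14 times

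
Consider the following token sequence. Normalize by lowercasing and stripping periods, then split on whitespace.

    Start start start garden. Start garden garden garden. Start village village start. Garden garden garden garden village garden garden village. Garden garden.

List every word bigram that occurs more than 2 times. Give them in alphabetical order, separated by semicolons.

garden garden; start garden

Bigram counts meeting the condition (more than 2 times):
  garden garden: 7
  start garden: 3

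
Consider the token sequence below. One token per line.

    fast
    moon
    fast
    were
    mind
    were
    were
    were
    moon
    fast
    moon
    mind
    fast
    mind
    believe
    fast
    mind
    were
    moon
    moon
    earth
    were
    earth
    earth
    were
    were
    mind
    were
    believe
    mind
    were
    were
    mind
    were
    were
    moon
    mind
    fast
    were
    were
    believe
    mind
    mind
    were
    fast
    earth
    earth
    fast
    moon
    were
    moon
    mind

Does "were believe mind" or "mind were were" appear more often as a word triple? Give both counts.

"mind were were" (3 vs 2)

"were believe mind": 2 occurrences
"mind were were": 3 occurrences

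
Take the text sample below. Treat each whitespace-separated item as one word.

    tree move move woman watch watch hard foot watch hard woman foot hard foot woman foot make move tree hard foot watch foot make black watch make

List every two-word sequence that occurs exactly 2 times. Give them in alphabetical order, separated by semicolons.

Bigram counts meeting the condition (exactly 2 times):
  foot make: 2
  foot watch: 2
  watch hard: 2
  woman foot: 2

foot make; foot watch; watch hard; woman foot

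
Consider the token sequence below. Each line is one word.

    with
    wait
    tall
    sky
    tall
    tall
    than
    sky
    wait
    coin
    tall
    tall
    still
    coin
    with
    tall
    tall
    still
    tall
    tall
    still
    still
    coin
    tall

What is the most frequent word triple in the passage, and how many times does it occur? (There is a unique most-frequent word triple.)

"tall tall still", 3 times

Trigram frequencies (highest first):
  tall tall still: 3
  with wait tall: 1
  wait tall sky: 1
  tall sky tall: 1
  sky tall tall: 1
  tall tall than: 1
  … (14 more, each ≤ 1)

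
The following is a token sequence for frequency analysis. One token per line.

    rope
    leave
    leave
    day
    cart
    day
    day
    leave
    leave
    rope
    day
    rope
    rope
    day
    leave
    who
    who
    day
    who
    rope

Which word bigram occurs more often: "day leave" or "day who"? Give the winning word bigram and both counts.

"day leave": 2 occurrences
"day who": 1 occurrence

"day leave" (2 vs 1)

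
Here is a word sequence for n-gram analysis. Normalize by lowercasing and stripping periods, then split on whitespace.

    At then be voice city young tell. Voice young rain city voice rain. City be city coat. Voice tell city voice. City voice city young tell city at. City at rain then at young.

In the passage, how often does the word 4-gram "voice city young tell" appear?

2

Scanning the 31 overlapping 4-gram windows for "voice city young tell":
  position 4–7: voice city young tell
  position 23–26: voice city young tell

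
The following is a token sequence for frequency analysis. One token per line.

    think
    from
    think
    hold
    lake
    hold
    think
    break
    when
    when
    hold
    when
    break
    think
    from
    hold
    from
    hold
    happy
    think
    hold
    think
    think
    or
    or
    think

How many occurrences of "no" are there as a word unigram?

0

Scanning the 26 tokens for "no":
  (none found)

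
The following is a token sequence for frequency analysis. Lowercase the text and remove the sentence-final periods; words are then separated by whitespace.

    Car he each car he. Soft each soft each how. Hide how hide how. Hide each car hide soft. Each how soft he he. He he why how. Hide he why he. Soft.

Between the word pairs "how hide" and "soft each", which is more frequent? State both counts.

"how hide": 4 occurrences
"soft each": 3 occurrences

"how hide" (4 vs 3)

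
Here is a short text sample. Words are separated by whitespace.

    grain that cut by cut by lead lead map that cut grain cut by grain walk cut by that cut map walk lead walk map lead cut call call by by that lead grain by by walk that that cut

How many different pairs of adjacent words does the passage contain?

40 tokens → 39 bigram windows in total.
Repeated bigrams (each contributes count−1 duplicates):
  cut by: 4
  that cut: 4
  by by: 2
  by that: 2
8 duplicate windows → 39 − 8 = 31 distinct.

31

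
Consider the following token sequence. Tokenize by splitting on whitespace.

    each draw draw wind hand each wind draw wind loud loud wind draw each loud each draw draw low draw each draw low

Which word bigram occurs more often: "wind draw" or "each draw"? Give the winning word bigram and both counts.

"wind draw": 2 occurrences
"each draw": 3 occurrences

"each draw" (3 vs 2)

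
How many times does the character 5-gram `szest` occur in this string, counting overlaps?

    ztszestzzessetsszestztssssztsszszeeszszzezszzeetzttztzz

2

Sliding a length-5 window over the 55 characters (51 positions):
  position 3–7: szest
  position 16–20: szest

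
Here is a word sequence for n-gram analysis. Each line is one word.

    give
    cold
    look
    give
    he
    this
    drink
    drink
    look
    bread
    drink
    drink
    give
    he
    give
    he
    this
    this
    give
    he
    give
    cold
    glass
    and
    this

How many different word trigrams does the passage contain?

21

25 tokens → 23 trigram windows in total.
Repeated trigrams (each contributes count−1 duplicates):
  give he give: 2
  give he this: 2
2 duplicate windows → 23 − 2 = 21 distinct.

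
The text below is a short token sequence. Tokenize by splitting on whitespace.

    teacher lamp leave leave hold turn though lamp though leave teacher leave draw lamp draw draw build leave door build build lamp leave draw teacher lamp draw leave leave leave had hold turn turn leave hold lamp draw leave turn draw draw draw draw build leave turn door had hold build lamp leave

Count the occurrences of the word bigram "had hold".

2

Scanning the 52 overlapping bigram windows for "had hold":
  position 31–32: had hold
  position 49–50: had hold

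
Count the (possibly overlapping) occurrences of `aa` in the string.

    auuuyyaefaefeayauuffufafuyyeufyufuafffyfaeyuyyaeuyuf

Sliding a length-2 window over the 52 characters (51 positions):
  (no match at any position)

0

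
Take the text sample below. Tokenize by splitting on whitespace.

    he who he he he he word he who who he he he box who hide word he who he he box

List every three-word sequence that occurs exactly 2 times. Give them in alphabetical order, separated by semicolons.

Trigram counts meeting the condition (exactly 2 times):
  he he box: 2
  he who he: 2
  word he who: 2

he he box; he who he; word he who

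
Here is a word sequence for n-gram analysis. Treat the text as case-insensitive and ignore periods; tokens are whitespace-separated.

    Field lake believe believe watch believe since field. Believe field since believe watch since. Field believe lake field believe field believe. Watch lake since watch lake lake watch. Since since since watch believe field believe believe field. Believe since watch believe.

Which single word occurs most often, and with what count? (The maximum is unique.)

Unigram frequencies (highest first):
  believe: 13
  field: 8
  since: 8
  watch: 7
  lake: 5

"believe", 13 times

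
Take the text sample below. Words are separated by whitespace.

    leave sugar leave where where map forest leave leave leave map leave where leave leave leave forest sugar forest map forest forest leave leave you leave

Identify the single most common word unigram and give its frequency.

Unigram frequencies (highest first):
  leave: 12
  forest: 5
  where: 3
  map: 3
  sugar: 2
  you: 1

"leave", 12 times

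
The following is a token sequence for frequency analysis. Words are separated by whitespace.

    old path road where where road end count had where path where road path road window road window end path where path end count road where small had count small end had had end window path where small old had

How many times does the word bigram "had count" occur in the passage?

1

Scanning the 39 overlapping bigram windows for "had count":
  position 28–29: had count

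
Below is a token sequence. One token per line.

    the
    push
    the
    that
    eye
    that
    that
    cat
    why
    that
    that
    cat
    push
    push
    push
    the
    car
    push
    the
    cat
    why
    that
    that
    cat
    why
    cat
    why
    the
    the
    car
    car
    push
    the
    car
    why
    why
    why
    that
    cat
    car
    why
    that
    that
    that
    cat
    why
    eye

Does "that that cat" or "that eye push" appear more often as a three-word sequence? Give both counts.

"that that cat" (4 vs 0)

"that that cat": 4 occurrences
"that eye push": 0 occurrences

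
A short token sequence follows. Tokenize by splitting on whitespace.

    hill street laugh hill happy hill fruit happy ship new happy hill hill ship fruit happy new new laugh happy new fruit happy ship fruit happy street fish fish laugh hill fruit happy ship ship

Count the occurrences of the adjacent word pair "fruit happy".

Scanning the 34 overlapping bigram windows for "fruit happy":
  position 7–8: fruit happy
  position 15–16: fruit happy
  position 22–23: fruit happy
  position 25–26: fruit happy
  position 32–33: fruit happy

5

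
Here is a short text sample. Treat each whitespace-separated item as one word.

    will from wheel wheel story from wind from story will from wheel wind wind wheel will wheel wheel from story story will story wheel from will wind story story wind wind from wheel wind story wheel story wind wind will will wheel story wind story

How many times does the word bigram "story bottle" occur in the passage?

0

Scanning the 44 overlapping bigram windows for "story bottle":
  (none found)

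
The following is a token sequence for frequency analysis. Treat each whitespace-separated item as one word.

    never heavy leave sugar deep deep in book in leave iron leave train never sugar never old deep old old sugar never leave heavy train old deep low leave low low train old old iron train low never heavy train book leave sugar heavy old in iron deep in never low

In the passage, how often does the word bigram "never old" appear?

1

Scanning the 50 overlapping bigram windows for "never old":
  position 16–17: never old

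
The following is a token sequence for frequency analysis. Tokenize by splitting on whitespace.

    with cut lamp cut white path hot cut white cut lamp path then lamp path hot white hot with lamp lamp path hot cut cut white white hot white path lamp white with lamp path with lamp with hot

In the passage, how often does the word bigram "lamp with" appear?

Scanning the 38 overlapping bigram windows for "lamp with":
  position 37–38: lamp with

1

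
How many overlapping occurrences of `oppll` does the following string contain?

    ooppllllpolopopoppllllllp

2

Sliding a length-5 window over the 25 characters (21 positions):
  position 2–6: oppll
  position 16–20: oppll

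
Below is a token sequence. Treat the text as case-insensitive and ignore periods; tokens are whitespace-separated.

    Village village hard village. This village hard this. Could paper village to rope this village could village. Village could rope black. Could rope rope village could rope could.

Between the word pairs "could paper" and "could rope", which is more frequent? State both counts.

"could paper": 1 occurrence
"could rope": 3 occurrences

"could rope" (3 vs 1)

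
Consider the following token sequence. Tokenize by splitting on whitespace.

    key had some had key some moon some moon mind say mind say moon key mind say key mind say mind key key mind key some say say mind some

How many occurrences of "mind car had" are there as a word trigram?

0

Scanning the 28 overlapping trigram windows for "mind car had":
  (none found)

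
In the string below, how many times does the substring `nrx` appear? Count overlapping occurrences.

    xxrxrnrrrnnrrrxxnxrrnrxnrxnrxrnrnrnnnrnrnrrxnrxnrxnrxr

6

Sliding a length-3 window over the 54 characters (52 positions):
  position 21–23: nrx
  position 24–26: nrx
  position 27–29: nrx
  position 45–47: nrx
  position 48–50: nrx
  position 51–53: nrx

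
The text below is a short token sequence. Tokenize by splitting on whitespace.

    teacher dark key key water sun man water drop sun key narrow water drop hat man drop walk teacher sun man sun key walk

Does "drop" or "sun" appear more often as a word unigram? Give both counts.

"sun" (4 vs 3)

"drop": 3 occurrences
"sun": 4 occurrences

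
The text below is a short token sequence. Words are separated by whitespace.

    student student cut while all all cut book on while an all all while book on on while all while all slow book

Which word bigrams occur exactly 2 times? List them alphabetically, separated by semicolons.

all all; all while; book on; on while

Bigram counts meeting the condition (exactly 2 times):
  all all: 2
  all while: 2
  book on: 2
  on while: 2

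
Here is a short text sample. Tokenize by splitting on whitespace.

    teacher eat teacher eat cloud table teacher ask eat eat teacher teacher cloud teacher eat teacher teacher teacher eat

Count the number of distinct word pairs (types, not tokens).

19 tokens → 18 bigram windows in total.
Repeated bigrams (each contributes count−1 duplicates):
  teacher eat: 4
  eat teacher: 3
  teacher teacher: 3
7 duplicate windows → 18 − 7 = 11 distinct.

11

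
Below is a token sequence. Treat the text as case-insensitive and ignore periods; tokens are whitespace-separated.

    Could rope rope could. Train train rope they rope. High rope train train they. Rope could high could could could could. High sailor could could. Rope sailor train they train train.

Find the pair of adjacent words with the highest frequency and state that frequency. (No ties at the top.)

Bigram frequencies (highest first):
  could could: 4
  train train: 3
  could rope: 2
  rope could: 2
  they rope: 2
  train they: 2
  … (14 more, each ≤ 2)

"could could", 4 times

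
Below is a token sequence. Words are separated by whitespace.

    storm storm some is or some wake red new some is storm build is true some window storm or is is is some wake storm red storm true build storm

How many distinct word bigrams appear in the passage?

26

30 tokens → 29 bigram windows in total.
Repeated bigrams (each contributes count−1 duplicates):
  is is: 2
  some is: 2
  some wake: 2
3 duplicate windows → 29 − 3 = 26 distinct.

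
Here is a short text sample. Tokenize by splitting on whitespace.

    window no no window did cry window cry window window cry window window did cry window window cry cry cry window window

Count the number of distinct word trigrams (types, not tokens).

13

22 tokens → 20 trigram windows in total.
Repeated trigrams (each contributes count−1 duplicates):
  cry window window: 4
  did cry window: 2
  window cry window: 2
  window did cry: 2
  window window cry: 2
7 duplicate windows → 20 − 7 = 13 distinct.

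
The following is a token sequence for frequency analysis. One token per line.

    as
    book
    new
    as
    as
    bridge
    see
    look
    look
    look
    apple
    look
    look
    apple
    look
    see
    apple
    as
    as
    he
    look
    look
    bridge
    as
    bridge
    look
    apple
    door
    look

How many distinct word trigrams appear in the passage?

25

29 tokens → 27 trigram windows in total.
Repeated trigrams (each contributes count−1 duplicates):
  look apple look: 2
  look look apple: 2
2 duplicate windows → 27 − 2 = 25 distinct.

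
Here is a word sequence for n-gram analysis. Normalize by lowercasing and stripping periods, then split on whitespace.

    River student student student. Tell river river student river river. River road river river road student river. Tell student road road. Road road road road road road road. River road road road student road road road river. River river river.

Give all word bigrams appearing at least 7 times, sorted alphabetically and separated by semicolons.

river river; road road

Bigram counts meeting the condition (at least 7 times):
  river river: 7
  road road: 12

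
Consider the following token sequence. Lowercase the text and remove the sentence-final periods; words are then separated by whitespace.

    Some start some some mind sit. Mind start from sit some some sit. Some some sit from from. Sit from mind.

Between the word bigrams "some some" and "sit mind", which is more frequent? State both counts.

"some some" (3 vs 1)

"some some": 3 occurrences
"sit mind": 1 occurrence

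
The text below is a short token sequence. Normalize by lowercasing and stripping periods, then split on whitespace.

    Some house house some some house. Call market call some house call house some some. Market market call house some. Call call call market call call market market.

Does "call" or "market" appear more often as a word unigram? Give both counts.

"call": 9 occurrences
"market": 6 occurrences

"call" (9 vs 6)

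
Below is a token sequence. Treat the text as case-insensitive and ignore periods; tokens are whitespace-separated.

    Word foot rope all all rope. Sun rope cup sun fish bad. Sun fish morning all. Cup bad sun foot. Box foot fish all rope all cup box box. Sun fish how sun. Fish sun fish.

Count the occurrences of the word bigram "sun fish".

5

Scanning the 35 overlapping bigram windows for "sun fish":
  position 10–11: sun fish
  position 13–14: sun fish
  position 30–31: sun fish
  position 33–34: sun fish
  position 35–36: sun fish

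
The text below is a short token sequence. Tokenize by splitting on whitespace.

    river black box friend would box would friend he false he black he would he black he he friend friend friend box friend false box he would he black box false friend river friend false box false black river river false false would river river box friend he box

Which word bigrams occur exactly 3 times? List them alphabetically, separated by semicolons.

box friend; he black

Bigram counts meeting the condition (exactly 3 times):
  box friend: 3
  he black: 3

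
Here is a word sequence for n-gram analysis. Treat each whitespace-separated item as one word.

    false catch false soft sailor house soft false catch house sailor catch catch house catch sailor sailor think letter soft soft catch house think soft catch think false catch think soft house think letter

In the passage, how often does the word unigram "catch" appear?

Scanning the 34 tokens for "catch":
  position 2: catch
  position 9: catch
  position 12: catch
  position 13: catch
  position 15: catch
  position 22: catch
  position 26: catch
  position 29: catch

8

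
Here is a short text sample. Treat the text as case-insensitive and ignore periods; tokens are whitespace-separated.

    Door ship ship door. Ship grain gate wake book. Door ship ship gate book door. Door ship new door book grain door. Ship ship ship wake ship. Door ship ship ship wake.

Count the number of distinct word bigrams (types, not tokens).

18

32 tokens → 31 bigram windows in total.
Repeated bigrams (each contributes count−1 duplicates):
  door ship: 6
  ship ship: 6
  book door: 2
  ship door: 2
  ship wake: 2
13 duplicate windows → 31 − 13 = 18 distinct.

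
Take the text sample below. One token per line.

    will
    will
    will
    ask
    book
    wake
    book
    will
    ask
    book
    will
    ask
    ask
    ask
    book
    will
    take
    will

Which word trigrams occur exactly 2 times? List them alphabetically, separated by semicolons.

Trigram counts meeting the condition (exactly 2 times):
  ask book will: 2
  book will ask: 2
  will ask book: 2

ask book will; book will ask; will ask book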